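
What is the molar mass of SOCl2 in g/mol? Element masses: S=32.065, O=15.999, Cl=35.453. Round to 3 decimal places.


M = sum(count * atomic_mass) over atoms.
M = 1*32.065 + 1*15.999 + 2*35.453
M = 32.065 + 15.999 + 70.906
M = 118.97 g/mol, rounded to 3 dp:

118.970 g/mol


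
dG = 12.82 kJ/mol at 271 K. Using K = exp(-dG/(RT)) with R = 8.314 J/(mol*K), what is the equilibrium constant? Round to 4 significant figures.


dG is in kJ/mol; multiply by 1000 to match R in J/(mol*K).
RT = 8.314 * 271 = 2253.094 J/mol
exponent = -dG*1000 / (RT) = -(12.82*1000) / 2253.094 = -5.68995346
K = exp(-5.68995346)
K = 0.0033797503, rounded to 4 significant figures:

0.003380


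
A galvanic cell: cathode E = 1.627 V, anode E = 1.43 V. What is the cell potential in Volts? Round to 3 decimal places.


Standard cell potential: E_cell = E_cathode - E_anode.
E_cell = 1.627 - (1.43)
E_cell = 0.197 V, rounded to 3 dp:

0.197 V


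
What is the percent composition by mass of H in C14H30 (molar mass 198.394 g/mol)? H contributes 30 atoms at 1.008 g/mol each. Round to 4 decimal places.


pct = 100 * (n_elem * M_elem) / M_total
mass_contribution = 30 * 1.008 = 30.24 g/mol
pct = 100 * 30.24 / 198.394
pct = 15.24239644 %, rounded to 4 dp:

15.2424 %


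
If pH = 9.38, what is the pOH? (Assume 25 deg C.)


At 25 deg C, pH + pOH = 14.
pOH = 14 - pH = 14 - 9.38
pOH = 4.62:

4.62


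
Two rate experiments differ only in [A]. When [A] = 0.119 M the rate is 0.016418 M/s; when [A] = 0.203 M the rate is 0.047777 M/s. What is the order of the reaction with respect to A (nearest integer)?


Rate is proportional to [A]^n, so rate2/rate1 = ([A]2/[A]1)^n. Take logs to solve for n.
rate2/rate1 = 0.047777 / 0.016418 = 2.91
[A]2/[A]1 = 0.203 / 0.119 = 1.7059
n = ln(2.91) / ln(1.7059) = 2.0
Nearest integer order:

2


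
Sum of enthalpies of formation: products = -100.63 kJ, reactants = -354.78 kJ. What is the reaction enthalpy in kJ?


dH_rxn = sum(dH_f products) - sum(dH_f reactants)
dH_rxn = -100.63 - (-354.78)
dH_rxn = 254.15 kJ:

254.15 kJ


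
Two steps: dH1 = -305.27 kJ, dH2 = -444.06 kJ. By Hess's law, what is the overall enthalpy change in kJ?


Hess's law: enthalpy is a state function, so add the step enthalpies.
dH_total = dH1 + dH2 = -305.27 + (-444.06)
dH_total = -749.33 kJ:

-749.33 kJ


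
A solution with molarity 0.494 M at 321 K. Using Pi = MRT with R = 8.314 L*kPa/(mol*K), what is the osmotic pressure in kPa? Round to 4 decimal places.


Osmotic pressure (van't Hoff): Pi = M*R*T.
RT = 8.314 * 321 = 2668.794
Pi = 0.494 * 2668.794
Pi = 1318.384236 kPa, rounded to 4 dp:

1318.3842 kPa


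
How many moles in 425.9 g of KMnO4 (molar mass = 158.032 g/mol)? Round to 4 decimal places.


n = mass / M
n = 425.9 / 158.032
n = 2.69502379 mol, rounded to 4 dp:

2.6950 mol


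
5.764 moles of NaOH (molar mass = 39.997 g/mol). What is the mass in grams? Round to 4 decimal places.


mass = n * M
mass = 5.764 * 39.997
mass = 230.542708 g, rounded to 4 dp:

230.5427 g


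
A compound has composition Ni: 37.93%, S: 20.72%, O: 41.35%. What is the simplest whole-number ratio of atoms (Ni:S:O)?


Assume 100 g of compound, divide each mass% by atomic mass to get moles, then normalize by the smallest to get a raw atom ratio.
Moles per 100 g: Ni: 37.93/58.693 = 0.6462, S: 20.72/32.065 = 0.6462, O: 41.35/15.999 = 2.5845
Raw ratio (divide by min = 0.6462): Ni: 1.0, S: 1.0, O: 4.0
Multiply by 1 to clear fractions: Ni: 1.0 ~= 1, S: 1.0 ~= 1, O: 4.0 ~= 4
Reduce by GCD to get the simplest whole-number ratio:

1:1:4


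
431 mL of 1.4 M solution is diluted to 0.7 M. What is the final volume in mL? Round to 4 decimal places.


Dilution: M1*V1 = M2*V2, solve for V2.
V2 = M1*V1 / M2
V2 = 1.4 * 431 / 0.7
V2 = 603.4 / 0.7
V2 = 862.0 mL, rounded to 4 dp:

862.0000 mL


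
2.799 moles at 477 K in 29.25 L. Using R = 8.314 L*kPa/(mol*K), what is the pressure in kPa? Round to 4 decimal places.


PV = nRT, solve for P = nRT / V.
nRT = 2.799 * 8.314 * 477 = 11100.2126
P = 11100.2126 / 29.25
P = 379.49444786 kPa, rounded to 4 dp:

379.4944 kPa


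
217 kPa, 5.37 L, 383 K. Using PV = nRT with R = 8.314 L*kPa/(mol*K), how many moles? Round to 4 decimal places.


PV = nRT, solve for n = PV / (RT).
PV = 217 * 5.37 = 1165.29
RT = 8.314 * 383 = 3184.262
n = 1165.29 / 3184.262
n = 0.36595293 mol, rounded to 4 dp:

0.3660 mol


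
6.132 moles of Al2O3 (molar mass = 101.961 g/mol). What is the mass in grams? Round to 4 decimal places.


mass = n * M
mass = 6.132 * 101.961
mass = 625.224852 g, rounded to 4 dp:

625.2249 g


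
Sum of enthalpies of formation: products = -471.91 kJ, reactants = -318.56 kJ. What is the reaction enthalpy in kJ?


dH_rxn = sum(dH_f products) - sum(dH_f reactants)
dH_rxn = -471.91 - (-318.56)
dH_rxn = -153.35 kJ:

-153.35 kJ


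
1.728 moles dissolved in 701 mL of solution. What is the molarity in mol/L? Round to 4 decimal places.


Convert volume to liters: V_L = V_mL / 1000.
V_L = 701 / 1000 = 0.701 L
M = n / V_L = 1.728 / 0.701
M = 2.46504993 mol/L, rounded to 4 dp:

2.4650 mol/L


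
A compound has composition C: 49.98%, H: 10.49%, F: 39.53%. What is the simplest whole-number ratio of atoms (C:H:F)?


Assume 100 g of compound, divide each mass% by atomic mass to get moles, then normalize by the smallest to get a raw atom ratio.
Moles per 100 g: C: 49.98/12.011 = 4.1612, H: 10.49/1.008 = 10.4067, F: 39.53/18.998 = 2.0807
Raw ratio (divide by min = 2.0807): C: 2.0, H: 5.001, F: 1.0
Multiply by 1 to clear fractions: C: 2.0 ~= 2, H: 5.001 ~= 5, F: 1.0 ~= 1
Reduce by GCD to get the simplest whole-number ratio:

2:5:1


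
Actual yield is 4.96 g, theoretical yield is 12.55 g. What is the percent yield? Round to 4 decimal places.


% yield = 100 * actual / theoretical
% yield = 100 * 4.96 / 12.55
% yield = 39.52191235 %, rounded to 4 dp:

39.5219 %


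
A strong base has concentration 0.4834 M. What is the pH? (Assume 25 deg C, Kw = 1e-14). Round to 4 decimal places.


A strong base dissociates completely, so [OH-] equals the given concentration.
pOH = -log10([OH-]) = -log10(0.4834) = 0.315693
pH = 14 - pOH = 14 - 0.315693
pH = 13.684307, rounded to 4 dp:

13.6843


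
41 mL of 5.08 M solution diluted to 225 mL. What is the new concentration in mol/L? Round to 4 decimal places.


Dilution: M1*V1 = M2*V2, solve for M2.
M2 = M1*V1 / V2
M2 = 5.08 * 41 / 225
M2 = 208.28 / 225
M2 = 0.92568889 mol/L, rounded to 4 dp:

0.9257 mol/L


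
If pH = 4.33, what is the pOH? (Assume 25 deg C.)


At 25 deg C, pH + pOH = 14.
pOH = 14 - pH = 14 - 4.33
pOH = 9.67:

9.67


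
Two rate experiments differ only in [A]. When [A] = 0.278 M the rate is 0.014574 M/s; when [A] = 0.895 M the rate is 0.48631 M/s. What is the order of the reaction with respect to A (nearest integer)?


Rate is proportional to [A]^n, so rate2/rate1 = ([A]2/[A]1)^n. Take logs to solve for n.
rate2/rate1 = 0.48631 / 0.014574 = 33.3683
[A]2/[A]1 = 0.895 / 0.278 = 3.2194
n = ln(33.3683) / ln(3.2194) = 3.0
Nearest integer order:

3


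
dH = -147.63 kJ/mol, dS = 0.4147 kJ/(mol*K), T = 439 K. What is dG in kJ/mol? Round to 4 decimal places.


Gibbs: dG = dH - T*dS (consistent units, dS already in kJ/(mol*K)).
T*dS = 439 * 0.4147 = 182.0533
dG = -147.63 - (182.0533)
dG = -329.6833 kJ/mol, rounded to 4 dp:

-329.6833 kJ/mol


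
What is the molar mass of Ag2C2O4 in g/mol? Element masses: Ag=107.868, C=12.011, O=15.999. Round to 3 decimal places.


M = sum(count * atomic_mass) over atoms.
M = 2*107.868 + 2*12.011 + 4*15.999
M = 215.736 + 24.022 + 63.996
M = 303.754 g/mol, rounded to 3 dp:

303.754 g/mol


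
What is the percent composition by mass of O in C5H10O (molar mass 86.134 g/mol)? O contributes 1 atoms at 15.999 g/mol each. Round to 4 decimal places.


pct = 100 * (n_elem * M_elem) / M_total
mass_contribution = 1 * 15.999 = 15.999 g/mol
pct = 100 * 15.999 / 86.134
pct = 18.57454664 %, rounded to 4 dp:

18.5745 %


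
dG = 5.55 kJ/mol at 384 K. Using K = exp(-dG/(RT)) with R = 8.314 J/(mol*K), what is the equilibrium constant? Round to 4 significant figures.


dG is in kJ/mol; multiply by 1000 to match R in J/(mol*K).
RT = 8.314 * 384 = 3192.576 J/mol
exponent = -dG*1000 / (RT) = -(5.55*1000) / 3192.576 = -1.73840811
K = exp(-1.73840811)
K = 0.17580003, rounded to 4 significant figures:

0.1758


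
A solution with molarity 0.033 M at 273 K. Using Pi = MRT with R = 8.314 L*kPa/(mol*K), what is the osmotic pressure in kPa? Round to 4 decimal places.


Osmotic pressure (van't Hoff): Pi = M*R*T.
RT = 8.314 * 273 = 2269.722
Pi = 0.033 * 2269.722
Pi = 74.900826 kPa, rounded to 4 dp:

74.9008 kPa


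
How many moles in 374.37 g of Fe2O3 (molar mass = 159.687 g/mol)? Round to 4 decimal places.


n = mass / M
n = 374.37 / 159.687
n = 2.34439873 mol, rounded to 4 dp:

2.3444 mol


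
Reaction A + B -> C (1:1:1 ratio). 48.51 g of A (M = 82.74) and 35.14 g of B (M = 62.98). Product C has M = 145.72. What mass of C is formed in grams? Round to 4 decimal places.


Find moles of each reactant; the smaller value is the limiting reagent in a 1:1:1 reaction, so moles_C equals moles of the limiter.
n_A = mass_A / M_A = 48.51 / 82.74 = 0.586294 mol
n_B = mass_B / M_B = 35.14 / 62.98 = 0.557955 mol
Limiting reagent: B (smaller), n_limiting = 0.557955 mol
mass_C = n_limiting * M_C = 0.557955 * 145.72
mass_C = 81.3052026 g, rounded to 4 dp:

81.3052 g


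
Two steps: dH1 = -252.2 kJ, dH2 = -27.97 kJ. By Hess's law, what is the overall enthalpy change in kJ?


Hess's law: enthalpy is a state function, so add the step enthalpies.
dH_total = dH1 + dH2 = -252.2 + (-27.97)
dH_total = -280.17 kJ:

-280.17 kJ


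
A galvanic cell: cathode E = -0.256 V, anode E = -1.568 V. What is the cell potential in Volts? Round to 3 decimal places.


Standard cell potential: E_cell = E_cathode - E_anode.
E_cell = -0.256 - (-1.568)
E_cell = 1.312 V, rounded to 3 dp:

1.312 V


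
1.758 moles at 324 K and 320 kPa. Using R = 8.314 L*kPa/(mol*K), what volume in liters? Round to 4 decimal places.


PV = nRT, solve for V = nRT / P.
nRT = 1.758 * 8.314 * 324 = 4735.5879
V = 4735.5879 / 320
V = 14.79871219 L, rounded to 4 dp:

14.7987 L


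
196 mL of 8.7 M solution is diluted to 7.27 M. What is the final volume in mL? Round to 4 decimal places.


Dilution: M1*V1 = M2*V2, solve for V2.
V2 = M1*V1 / M2
V2 = 8.7 * 196 / 7.27
V2 = 1705.2 / 7.27
V2 = 234.55295736 mL, rounded to 4 dp:

234.5530 mL


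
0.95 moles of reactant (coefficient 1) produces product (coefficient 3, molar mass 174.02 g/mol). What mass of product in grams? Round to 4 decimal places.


Use the coefficient ratio to convert reactant moles to product moles, then multiply by the product's molar mass.
moles_P = moles_R * (coeff_P / coeff_R) = 0.95 * (3/1) = 2.85
mass_P = moles_P * M_P = 2.85 * 174.02
mass_P = 495.957 g, rounded to 4 dp:

495.9570 g


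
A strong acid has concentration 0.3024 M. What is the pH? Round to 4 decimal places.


A strong acid dissociates completely, so [H+] equals the given concentration.
pH = -log10([H+]) = -log10(0.3024)
pH = 0.51941821, rounded to 4 dp:

0.5194


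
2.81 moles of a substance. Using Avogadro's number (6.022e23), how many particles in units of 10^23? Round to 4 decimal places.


N = n * NA, then divide by 1e23 for the requested units.
N / 1e23 = n * 6.022
N / 1e23 = 2.81 * 6.022
N / 1e23 = 16.92182, rounded to 4 dp:

16.9218


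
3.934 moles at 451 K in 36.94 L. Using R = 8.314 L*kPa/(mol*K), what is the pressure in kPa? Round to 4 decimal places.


PV = nRT, solve for P = nRT / V.
nRT = 3.934 * 8.314 * 451 = 14750.9815
P = 14750.9815 / 36.94
P = 399.32272604 kPa, rounded to 4 dp:

399.3227 kPa


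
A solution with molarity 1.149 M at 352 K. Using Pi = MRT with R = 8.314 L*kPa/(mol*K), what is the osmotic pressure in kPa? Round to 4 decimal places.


Osmotic pressure (van't Hoff): Pi = M*R*T.
RT = 8.314 * 352 = 2926.528
Pi = 1.149 * 2926.528
Pi = 3362.580672 kPa, rounded to 4 dp:

3362.5807 kPa


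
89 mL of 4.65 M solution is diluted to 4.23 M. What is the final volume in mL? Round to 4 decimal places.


Dilution: M1*V1 = M2*V2, solve for V2.
V2 = M1*V1 / M2
V2 = 4.65 * 89 / 4.23
V2 = 413.85 / 4.23
V2 = 97.83687943 mL, rounded to 4 dp:

97.8369 mL


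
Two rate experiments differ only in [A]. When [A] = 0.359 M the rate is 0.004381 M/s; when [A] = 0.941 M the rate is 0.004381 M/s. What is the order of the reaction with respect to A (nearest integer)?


Rate is proportional to [A]^n, so rate2/rate1 = ([A]2/[A]1)^n. Take logs to solve for n.
rate2/rate1 = 0.004381 / 0.004381 = 1.0
[A]2/[A]1 = 0.941 / 0.359 = 2.6212
n = ln(1.0) / ln(2.6212) = 0.0
Nearest integer order:

0


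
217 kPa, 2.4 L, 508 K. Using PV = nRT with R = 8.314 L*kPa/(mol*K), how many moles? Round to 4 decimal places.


PV = nRT, solve for n = PV / (RT).
PV = 217 * 2.4 = 520.8
RT = 8.314 * 508 = 4223.512
n = 520.8 / 4223.512
n = 0.1233097 mol, rounded to 4 dp:

0.1233 mol


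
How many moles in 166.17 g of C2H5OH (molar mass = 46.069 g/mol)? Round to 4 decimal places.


n = mass / M
n = 166.17 / 46.069
n = 3.60698083 mol, rounded to 4 dp:

3.6070 mol


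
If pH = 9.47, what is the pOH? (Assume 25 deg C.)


At 25 deg C, pH + pOH = 14.
pOH = 14 - pH = 14 - 9.47
pOH = 4.53:

4.53


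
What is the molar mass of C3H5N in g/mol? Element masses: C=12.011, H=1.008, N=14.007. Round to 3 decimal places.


M = sum(count * atomic_mass) over atoms.
M = 3*12.011 + 5*1.008 + 1*14.007
M = 36.033 + 5.04 + 14.007
M = 55.08 g/mol, rounded to 3 dp:

55.080 g/mol


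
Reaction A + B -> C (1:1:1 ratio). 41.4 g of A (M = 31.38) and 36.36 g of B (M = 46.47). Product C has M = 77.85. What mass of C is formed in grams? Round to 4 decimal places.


Find moles of each reactant; the smaller value is the limiting reagent in a 1:1:1 reaction, so moles_C equals moles of the limiter.
n_A = mass_A / M_A = 41.4 / 31.38 = 1.319312 mol
n_B = mass_B / M_B = 36.36 / 46.47 = 0.78244 mol
Limiting reagent: B (smaller), n_limiting = 0.78244 mol
mass_C = n_limiting * M_C = 0.78244 * 77.85
mass_C = 60.912954 g, rounded to 4 dp:

60.9130 g


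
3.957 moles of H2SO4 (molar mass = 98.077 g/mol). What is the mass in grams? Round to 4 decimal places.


mass = n * M
mass = 3.957 * 98.077
mass = 388.090689 g, rounded to 4 dp:

388.0907 g


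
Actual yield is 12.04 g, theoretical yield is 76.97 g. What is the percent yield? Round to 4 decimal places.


% yield = 100 * actual / theoretical
% yield = 100 * 12.04 / 76.97
% yield = 15.6424581 %, rounded to 4 dp:

15.6425 %


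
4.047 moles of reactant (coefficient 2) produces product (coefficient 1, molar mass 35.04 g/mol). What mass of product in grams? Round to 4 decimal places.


Use the coefficient ratio to convert reactant moles to product moles, then multiply by the product's molar mass.
moles_P = moles_R * (coeff_P / coeff_R) = 4.047 * (1/2) = 2.0235
mass_P = moles_P * M_P = 2.0235 * 35.04
mass_P = 70.90344 g, rounded to 4 dp:

70.9034 g


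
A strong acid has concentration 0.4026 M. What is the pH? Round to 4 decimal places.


A strong acid dissociates completely, so [H+] equals the given concentration.
pH = -log10([H+]) = -log10(0.4026)
pH = 0.39512623, rounded to 4 dp:

0.3951


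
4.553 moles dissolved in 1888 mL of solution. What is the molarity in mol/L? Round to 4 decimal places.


Convert volume to liters: V_L = V_mL / 1000.
V_L = 1888 / 1000 = 1.888 L
M = n / V_L = 4.553 / 1.888
M = 2.41154661 mol/L, rounded to 4 dp:

2.4115 mol/L


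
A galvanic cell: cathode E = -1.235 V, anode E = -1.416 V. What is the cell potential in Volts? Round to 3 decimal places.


Standard cell potential: E_cell = E_cathode - E_anode.
E_cell = -1.235 - (-1.416)
E_cell = 0.181 V, rounded to 3 dp:

0.181 V


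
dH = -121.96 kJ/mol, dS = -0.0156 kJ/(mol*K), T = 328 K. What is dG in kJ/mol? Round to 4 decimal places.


Gibbs: dG = dH - T*dS (consistent units, dS already in kJ/(mol*K)).
T*dS = 328 * -0.0156 = -5.1168
dG = -121.96 - (-5.1168)
dG = -116.8432 kJ/mol, rounded to 4 dp:

-116.8432 kJ/mol


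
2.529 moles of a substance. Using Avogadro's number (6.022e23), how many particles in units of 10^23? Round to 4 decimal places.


N = n * NA, then divide by 1e23 for the requested units.
N / 1e23 = n * 6.022
N / 1e23 = 2.529 * 6.022
N / 1e23 = 15.229638, rounded to 4 dp:

15.2296


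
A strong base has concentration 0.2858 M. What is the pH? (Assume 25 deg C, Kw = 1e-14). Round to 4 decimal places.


A strong base dissociates completely, so [OH-] equals the given concentration.
pOH = -log10([OH-]) = -log10(0.2858) = 0.543938
pH = 14 - pOH = 14 - 0.543938
pH = 13.456062, rounded to 4 dp:

13.4561


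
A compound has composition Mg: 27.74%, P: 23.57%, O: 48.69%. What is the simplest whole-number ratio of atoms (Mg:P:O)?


Assume 100 g of compound, divide each mass% by atomic mass to get moles, then normalize by the smallest to get a raw atom ratio.
Moles per 100 g: Mg: 27.74/24.305 = 1.1413, P: 23.57/30.974 = 0.761, O: 48.69/15.999 = 3.0433
Raw ratio (divide by min = 0.761): Mg: 1.5, P: 1.0, O: 3.999
Multiply by 2 to clear fractions: Mg: 3.0 ~= 3, P: 2.0 ~= 2, O: 7.999 ~= 8
Reduce by GCD to get the simplest whole-number ratio:

3:2:8


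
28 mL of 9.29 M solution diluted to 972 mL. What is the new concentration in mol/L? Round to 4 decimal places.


Dilution: M1*V1 = M2*V2, solve for M2.
M2 = M1*V1 / V2
M2 = 9.29 * 28 / 972
M2 = 260.12 / 972
M2 = 0.26761317 mol/L, rounded to 4 dp:

0.2676 mol/L


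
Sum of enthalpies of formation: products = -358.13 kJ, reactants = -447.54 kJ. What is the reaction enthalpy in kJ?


dH_rxn = sum(dH_f products) - sum(dH_f reactants)
dH_rxn = -358.13 - (-447.54)
dH_rxn = 89.41 kJ:

89.41 kJ


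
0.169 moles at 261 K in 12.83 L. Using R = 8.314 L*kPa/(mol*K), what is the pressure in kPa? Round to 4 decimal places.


PV = nRT, solve for P = nRT / V.
nRT = 0.169 * 8.314 * 261 = 366.7222
P = 366.7222 / 12.83
P = 28.58318005 kPa, rounded to 4 dp:

28.5832 kPa


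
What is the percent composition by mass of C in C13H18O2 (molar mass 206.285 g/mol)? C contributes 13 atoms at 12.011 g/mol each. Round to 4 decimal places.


pct = 100 * (n_elem * M_elem) / M_total
mass_contribution = 13 * 12.011 = 156.143 g/mol
pct = 100 * 156.143 / 206.285
pct = 75.69285212 %, rounded to 4 dp:

75.6929 %


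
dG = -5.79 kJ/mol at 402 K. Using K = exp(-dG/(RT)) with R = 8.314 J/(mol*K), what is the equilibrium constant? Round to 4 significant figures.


dG is in kJ/mol; multiply by 1000 to match R in J/(mol*K).
RT = 8.314 * 402 = 3342.228 J/mol
exponent = -dG*1000 / (RT) = -(-5.79*1000) / 3342.228 = 1.73237732
K = exp(1.73237732)
K = 5.6540795, rounded to 4 significant figures:

5.654


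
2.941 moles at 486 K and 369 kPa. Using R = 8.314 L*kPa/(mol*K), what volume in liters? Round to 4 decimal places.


PV = nRT, solve for V = nRT / P.
nRT = 2.941 * 8.314 * 486 = 11883.4164
V = 11883.4164 / 369
V = 32.20438049 L, rounded to 4 dp:

32.2044 L


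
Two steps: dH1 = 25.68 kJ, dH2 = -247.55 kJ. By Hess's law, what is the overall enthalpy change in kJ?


Hess's law: enthalpy is a state function, so add the step enthalpies.
dH_total = dH1 + dH2 = 25.68 + (-247.55)
dH_total = -221.87 kJ:

-221.87 kJ


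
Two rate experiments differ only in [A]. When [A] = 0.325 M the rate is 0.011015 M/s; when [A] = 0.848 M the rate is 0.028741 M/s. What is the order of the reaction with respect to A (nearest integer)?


Rate is proportional to [A]^n, so rate2/rate1 = ([A]2/[A]1)^n. Take logs to solve for n.
rate2/rate1 = 0.028741 / 0.011015 = 2.6093
[A]2/[A]1 = 0.848 / 0.325 = 2.6092
n = ln(2.6093) / ln(2.6092) = 1.0
Nearest integer order:

1


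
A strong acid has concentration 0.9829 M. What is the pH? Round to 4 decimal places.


A strong acid dissociates completely, so [H+] equals the given concentration.
pH = -log10([H+]) = -log10(0.9829)
pH = 0.00749066, rounded to 4 dp:

0.0075


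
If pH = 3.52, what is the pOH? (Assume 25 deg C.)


At 25 deg C, pH + pOH = 14.
pOH = 14 - pH = 14 - 3.52
pOH = 10.48:

10.48


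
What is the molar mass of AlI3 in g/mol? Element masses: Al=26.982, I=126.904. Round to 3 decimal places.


M = sum(count * atomic_mass) over atoms.
M = 1*26.982 + 3*126.904
M = 26.982 + 380.712
M = 407.694 g/mol, rounded to 3 dp:

407.694 g/mol


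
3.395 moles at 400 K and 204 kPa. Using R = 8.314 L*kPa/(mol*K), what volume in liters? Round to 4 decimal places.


PV = nRT, solve for V = nRT / P.
nRT = 3.395 * 8.314 * 400 = 11290.412
V = 11290.412 / 204
V = 55.34515686 L, rounded to 4 dp:

55.3452 L


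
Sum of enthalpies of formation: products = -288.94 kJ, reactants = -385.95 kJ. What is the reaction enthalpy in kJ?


dH_rxn = sum(dH_f products) - sum(dH_f reactants)
dH_rxn = -288.94 - (-385.95)
dH_rxn = 97.01 kJ:

97.01 kJ


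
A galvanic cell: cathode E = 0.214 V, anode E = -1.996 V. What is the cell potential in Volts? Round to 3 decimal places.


Standard cell potential: E_cell = E_cathode - E_anode.
E_cell = 0.214 - (-1.996)
E_cell = 2.21 V, rounded to 3 dp:

2.210 V


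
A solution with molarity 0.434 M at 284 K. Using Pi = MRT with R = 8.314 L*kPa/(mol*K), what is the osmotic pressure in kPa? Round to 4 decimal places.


Osmotic pressure (van't Hoff): Pi = M*R*T.
RT = 8.314 * 284 = 2361.176
Pi = 0.434 * 2361.176
Pi = 1024.750384 kPa, rounded to 4 dp:

1024.7504 kPa


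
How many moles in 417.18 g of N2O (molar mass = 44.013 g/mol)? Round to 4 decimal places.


n = mass / M
n = 417.18 / 44.013
n = 9.47856315 mol, rounded to 4 dp:

9.4786 mol


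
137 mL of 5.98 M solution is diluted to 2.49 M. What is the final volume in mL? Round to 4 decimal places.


Dilution: M1*V1 = M2*V2, solve for V2.
V2 = M1*V1 / M2
V2 = 5.98 * 137 / 2.49
V2 = 819.26 / 2.49
V2 = 329.02008032 mL, rounded to 4 dp:

329.0201 mL


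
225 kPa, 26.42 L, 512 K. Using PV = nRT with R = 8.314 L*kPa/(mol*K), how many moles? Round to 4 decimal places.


PV = nRT, solve for n = PV / (RT).
PV = 225 * 26.42 = 5944.5
RT = 8.314 * 512 = 4256.768
n = 5944.5 / 4256.768
n = 1.39648203 mol, rounded to 4 dp:

1.3965 mol


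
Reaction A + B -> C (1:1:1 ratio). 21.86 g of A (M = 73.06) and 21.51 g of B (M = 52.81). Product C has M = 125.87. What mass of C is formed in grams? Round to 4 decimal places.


Find moles of each reactant; the smaller value is the limiting reagent in a 1:1:1 reaction, so moles_C equals moles of the limiter.
n_A = mass_A / M_A = 21.86 / 73.06 = 0.299206 mol
n_B = mass_B / M_B = 21.51 / 52.81 = 0.407309 mol
Limiting reagent: A (smaller), n_limiting = 0.299206 mol
mass_C = n_limiting * M_C = 0.299206 * 125.87
mass_C = 37.66105922 g, rounded to 4 dp:

37.6611 g


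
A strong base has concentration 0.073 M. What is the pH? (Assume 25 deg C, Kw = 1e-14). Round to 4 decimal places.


A strong base dissociates completely, so [OH-] equals the given concentration.
pOH = -log10([OH-]) = -log10(0.073) = 1.136677
pH = 14 - pOH = 14 - 1.136677
pH = 12.863323, rounded to 4 dp:

12.8633


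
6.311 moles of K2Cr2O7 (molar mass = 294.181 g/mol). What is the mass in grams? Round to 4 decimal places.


mass = n * M
mass = 6.311 * 294.181
mass = 1856.576291 g, rounded to 4 dp:

1856.5763 g


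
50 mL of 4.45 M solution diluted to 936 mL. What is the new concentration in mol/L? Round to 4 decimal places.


Dilution: M1*V1 = M2*V2, solve for M2.
M2 = M1*V1 / V2
M2 = 4.45 * 50 / 936
M2 = 222.5 / 936
M2 = 0.23771368 mol/L, rounded to 4 dp:

0.2377 mol/L


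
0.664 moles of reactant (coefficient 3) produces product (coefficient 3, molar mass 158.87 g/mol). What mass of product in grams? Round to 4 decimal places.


Use the coefficient ratio to convert reactant moles to product moles, then multiply by the product's molar mass.
moles_P = moles_R * (coeff_P / coeff_R) = 0.664 * (3/3) = 0.664
mass_P = moles_P * M_P = 0.664 * 158.87
mass_P = 105.48968 g, rounded to 4 dp:

105.4897 g


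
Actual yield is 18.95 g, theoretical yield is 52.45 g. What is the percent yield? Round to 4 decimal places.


% yield = 100 * actual / theoretical
% yield = 100 * 18.95 / 52.45
% yield = 36.12964728 %, rounded to 4 dp:

36.1296 %


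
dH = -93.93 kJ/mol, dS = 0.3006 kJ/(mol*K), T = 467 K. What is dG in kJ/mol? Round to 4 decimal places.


Gibbs: dG = dH - T*dS (consistent units, dS already in kJ/(mol*K)).
T*dS = 467 * 0.3006 = 140.3802
dG = -93.93 - (140.3802)
dG = -234.3102 kJ/mol, rounded to 4 dp:

-234.3102 kJ/mol


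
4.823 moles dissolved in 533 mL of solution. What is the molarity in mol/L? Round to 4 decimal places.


Convert volume to liters: V_L = V_mL / 1000.
V_L = 533 / 1000 = 0.533 L
M = n / V_L = 4.823 / 0.533
M = 9.04878049 mol/L, rounded to 4 dp:

9.0488 mol/L


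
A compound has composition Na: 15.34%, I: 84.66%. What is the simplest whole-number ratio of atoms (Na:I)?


Assume 100 g of compound, divide each mass% by atomic mass to get moles, then normalize by the smallest to get a raw atom ratio.
Moles per 100 g: Na: 15.34/22.99 = 0.6672, I: 84.66/126.904 = 0.6671
Raw ratio (divide by min = 0.6671): Na: 1.0, I: 1.0
Multiply by 1 to clear fractions: Na: 1.0 ~= 1, I: 1.0 ~= 1
Reduce by GCD to get the simplest whole-number ratio:

1:1


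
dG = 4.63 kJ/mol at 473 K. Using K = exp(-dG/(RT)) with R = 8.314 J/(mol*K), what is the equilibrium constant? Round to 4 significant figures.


dG is in kJ/mol; multiply by 1000 to match R in J/(mol*K).
RT = 8.314 * 473 = 3932.522 J/mol
exponent = -dG*1000 / (RT) = -(4.63*1000) / 3932.522 = -1.1773615
K = exp(-1.1773615)
K = 0.30809056, rounded to 4 significant figures:

0.3081


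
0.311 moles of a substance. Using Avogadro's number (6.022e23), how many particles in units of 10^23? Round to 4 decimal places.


N = n * NA, then divide by 1e23 for the requested units.
N / 1e23 = n * 6.022
N / 1e23 = 0.311 * 6.022
N / 1e23 = 1.872842, rounded to 4 dp:

1.8728


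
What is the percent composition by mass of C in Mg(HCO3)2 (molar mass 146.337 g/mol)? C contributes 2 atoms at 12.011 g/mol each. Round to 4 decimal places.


pct = 100 * (n_elem * M_elem) / M_total
mass_contribution = 2 * 12.011 = 24.022 g/mol
pct = 100 * 24.022 / 146.337
pct = 16.41553401 %, rounded to 4 dp:

16.4155 %


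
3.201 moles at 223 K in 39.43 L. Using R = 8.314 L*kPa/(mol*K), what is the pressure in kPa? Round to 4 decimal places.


PV = nRT, solve for P = nRT / V.
nRT = 3.201 * 8.314 * 223 = 5934.7244
P = 5934.7244 / 39.43
P = 150.5129191 kPa, rounded to 4 dp:

150.5129 kPa


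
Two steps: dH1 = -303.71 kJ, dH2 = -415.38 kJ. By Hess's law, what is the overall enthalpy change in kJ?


Hess's law: enthalpy is a state function, so add the step enthalpies.
dH_total = dH1 + dH2 = -303.71 + (-415.38)
dH_total = -719.09 kJ:

-719.09 kJ


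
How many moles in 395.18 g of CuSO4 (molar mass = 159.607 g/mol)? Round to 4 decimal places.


n = mass / M
n = 395.18 / 159.607
n = 2.47595657 mol, rounded to 4 dp:

2.4760 mol


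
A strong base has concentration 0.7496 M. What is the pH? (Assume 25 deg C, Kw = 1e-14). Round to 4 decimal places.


A strong base dissociates completely, so [OH-] equals the given concentration.
pOH = -log10([OH-]) = -log10(0.7496) = 0.12517
pH = 14 - pOH = 14 - 0.12517
pH = 13.87483, rounded to 4 dp:

13.8748


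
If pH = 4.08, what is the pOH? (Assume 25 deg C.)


At 25 deg C, pH + pOH = 14.
pOH = 14 - pH = 14 - 4.08
pOH = 9.92:

9.92


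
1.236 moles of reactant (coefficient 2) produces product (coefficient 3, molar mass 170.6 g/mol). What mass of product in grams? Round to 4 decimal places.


Use the coefficient ratio to convert reactant moles to product moles, then multiply by the product's molar mass.
moles_P = moles_R * (coeff_P / coeff_R) = 1.236 * (3/2) = 1.854
mass_P = moles_P * M_P = 1.854 * 170.6
mass_P = 316.2924 g, rounded to 4 dp:

316.2924 g


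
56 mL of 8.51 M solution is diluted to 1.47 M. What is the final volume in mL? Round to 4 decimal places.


Dilution: M1*V1 = M2*V2, solve for V2.
V2 = M1*V1 / M2
V2 = 8.51 * 56 / 1.47
V2 = 476.56 / 1.47
V2 = 324.19047619 mL, rounded to 4 dp:

324.1905 mL


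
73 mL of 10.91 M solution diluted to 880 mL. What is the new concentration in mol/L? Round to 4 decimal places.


Dilution: M1*V1 = M2*V2, solve for M2.
M2 = M1*V1 / V2
M2 = 10.91 * 73 / 880
M2 = 796.43 / 880
M2 = 0.90503409 mol/L, rounded to 4 dp:

0.9050 mol/L


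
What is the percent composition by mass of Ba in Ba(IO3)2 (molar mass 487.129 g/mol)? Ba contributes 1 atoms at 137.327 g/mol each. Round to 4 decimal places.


pct = 100 * (n_elem * M_elem) / M_total
mass_contribution = 1 * 137.327 = 137.327 g/mol
pct = 100 * 137.327 / 487.129
pct = 28.19109517 %, rounded to 4 dp:

28.1911 %


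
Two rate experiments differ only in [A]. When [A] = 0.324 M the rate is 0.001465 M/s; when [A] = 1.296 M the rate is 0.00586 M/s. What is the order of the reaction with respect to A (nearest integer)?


Rate is proportional to [A]^n, so rate2/rate1 = ([A]2/[A]1)^n. Take logs to solve for n.
rate2/rate1 = 0.00586 / 0.001465 = 4.0
[A]2/[A]1 = 1.296 / 0.324 = 4.0
n = ln(4.0) / ln(4.0) = 1.0
Nearest integer order:

1


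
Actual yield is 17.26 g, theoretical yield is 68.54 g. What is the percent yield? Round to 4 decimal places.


% yield = 100 * actual / theoretical
% yield = 100 * 17.26 / 68.54
% yield = 25.18237526 %, rounded to 4 dp:

25.1824 %


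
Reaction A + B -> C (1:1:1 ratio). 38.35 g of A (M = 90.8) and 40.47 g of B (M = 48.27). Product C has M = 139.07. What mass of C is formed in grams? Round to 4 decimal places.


Find moles of each reactant; the smaller value is the limiting reagent in a 1:1:1 reaction, so moles_C equals moles of the limiter.
n_A = mass_A / M_A = 38.35 / 90.8 = 0.422357 mol
n_B = mass_B / M_B = 40.47 / 48.27 = 0.838409 mol
Limiting reagent: A (smaller), n_limiting = 0.422357 mol
mass_C = n_limiting * M_C = 0.422357 * 139.07
mass_C = 58.73718799 g, rounded to 4 dp:

58.7372 g


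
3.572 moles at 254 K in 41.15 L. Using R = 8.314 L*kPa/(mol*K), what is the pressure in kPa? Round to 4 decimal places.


PV = nRT, solve for P = nRT / V.
nRT = 3.572 * 8.314 * 254 = 7543.1924
P = 7543.1924 / 41.15
P = 183.30965735 kPa, rounded to 4 dp:

183.3097 kPa


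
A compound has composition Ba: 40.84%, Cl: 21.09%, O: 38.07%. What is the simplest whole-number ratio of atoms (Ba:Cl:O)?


Assume 100 g of compound, divide each mass% by atomic mass to get moles, then normalize by the smallest to get a raw atom ratio.
Moles per 100 g: Ba: 40.84/137.327 = 0.2974, Cl: 21.09/35.453 = 0.5949, O: 38.07/15.999 = 2.3795
Raw ratio (divide by min = 0.2974): Ba: 1.0, Cl: 2.0, O: 8.001
Multiply by 1 to clear fractions: Ba: 1.0 ~= 1, Cl: 2.0 ~= 2, O: 8.001 ~= 8
Reduce by GCD to get the simplest whole-number ratio:

1:2:8


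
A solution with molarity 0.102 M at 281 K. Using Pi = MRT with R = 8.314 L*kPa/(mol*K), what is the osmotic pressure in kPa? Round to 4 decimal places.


Osmotic pressure (van't Hoff): Pi = M*R*T.
RT = 8.314 * 281 = 2336.234
Pi = 0.102 * 2336.234
Pi = 238.295868 kPa, rounded to 4 dp:

238.2959 kPa


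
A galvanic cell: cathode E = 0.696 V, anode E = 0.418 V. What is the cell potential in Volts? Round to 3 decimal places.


Standard cell potential: E_cell = E_cathode - E_anode.
E_cell = 0.696 - (0.418)
E_cell = 0.278 V, rounded to 3 dp:

0.278 V


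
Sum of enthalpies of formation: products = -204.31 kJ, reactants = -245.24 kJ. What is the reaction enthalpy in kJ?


dH_rxn = sum(dH_f products) - sum(dH_f reactants)
dH_rxn = -204.31 - (-245.24)
dH_rxn = 40.93 kJ:

40.93 kJ


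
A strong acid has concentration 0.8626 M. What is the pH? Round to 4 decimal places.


A strong acid dissociates completely, so [H+] equals the given concentration.
pH = -log10([H+]) = -log10(0.8626)
pH = 0.06419055, rounded to 4 dp:

0.0642


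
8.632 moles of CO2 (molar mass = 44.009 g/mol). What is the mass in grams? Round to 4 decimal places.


mass = n * M
mass = 8.632 * 44.009
mass = 379.885688 g, rounded to 4 dp:

379.8857 g


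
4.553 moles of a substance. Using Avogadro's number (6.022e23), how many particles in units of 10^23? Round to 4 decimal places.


N = n * NA, then divide by 1e23 for the requested units.
N / 1e23 = n * 6.022
N / 1e23 = 4.553 * 6.022
N / 1e23 = 27.418166, rounded to 4 dp:

27.4182


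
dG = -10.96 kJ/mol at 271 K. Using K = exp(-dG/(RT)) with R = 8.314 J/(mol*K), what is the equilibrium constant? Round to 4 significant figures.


dG is in kJ/mol; multiply by 1000 to match R in J/(mol*K).
RT = 8.314 * 271 = 2253.094 J/mol
exponent = -dG*1000 / (RT) = -(-10.96*1000) / 2253.094 = 4.86442199
K = exp(4.86442199)
K = 129.59601, rounded to 4 significant figures:

129.6


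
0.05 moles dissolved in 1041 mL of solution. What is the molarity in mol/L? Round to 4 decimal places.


Convert volume to liters: V_L = V_mL / 1000.
V_L = 1041 / 1000 = 1.041 L
M = n / V_L = 0.05 / 1.041
M = 0.04803074 mol/L, rounded to 4 dp:

0.0480 mol/L


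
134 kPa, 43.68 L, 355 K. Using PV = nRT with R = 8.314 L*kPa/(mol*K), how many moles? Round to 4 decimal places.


PV = nRT, solve for n = PV / (RT).
PV = 134 * 43.68 = 5853.12
RT = 8.314 * 355 = 2951.47
n = 5853.12 / 2951.47
n = 1.98312028 mol, rounded to 4 dp:

1.9831 mol


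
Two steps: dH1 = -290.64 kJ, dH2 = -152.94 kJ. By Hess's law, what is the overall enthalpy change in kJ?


Hess's law: enthalpy is a state function, so add the step enthalpies.
dH_total = dH1 + dH2 = -290.64 + (-152.94)
dH_total = -443.58 kJ:

-443.58 kJ


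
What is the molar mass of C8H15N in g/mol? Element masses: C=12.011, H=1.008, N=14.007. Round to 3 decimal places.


M = sum(count * atomic_mass) over atoms.
M = 8*12.011 + 15*1.008 + 1*14.007
M = 96.088 + 15.12 + 14.007
M = 125.215 g/mol, rounded to 3 dp:

125.215 g/mol


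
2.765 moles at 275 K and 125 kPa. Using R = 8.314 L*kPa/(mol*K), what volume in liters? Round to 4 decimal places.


PV = nRT, solve for V = nRT / P.
nRT = 2.765 * 8.314 * 275 = 6321.7578
V = 6321.7578 / 125
V = 50.5740624 L, rounded to 4 dp:

50.5741 L


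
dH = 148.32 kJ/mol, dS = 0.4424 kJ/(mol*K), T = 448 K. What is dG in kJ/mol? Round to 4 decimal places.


Gibbs: dG = dH - T*dS (consistent units, dS already in kJ/(mol*K)).
T*dS = 448 * 0.4424 = 198.1952
dG = 148.32 - (198.1952)
dG = -49.8752 kJ/mol, rounded to 4 dp:

-49.8752 kJ/mol


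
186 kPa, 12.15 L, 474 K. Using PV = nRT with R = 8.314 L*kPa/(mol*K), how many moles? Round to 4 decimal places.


PV = nRT, solve for n = PV / (RT).
PV = 186 * 12.15 = 2259.9
RT = 8.314 * 474 = 3940.836
n = 2259.9 / 3940.836
n = 0.573457 mol, rounded to 4 dp:

0.5735 mol


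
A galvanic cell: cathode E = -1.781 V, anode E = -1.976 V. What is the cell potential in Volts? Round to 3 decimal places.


Standard cell potential: E_cell = E_cathode - E_anode.
E_cell = -1.781 - (-1.976)
E_cell = 0.195 V, rounded to 3 dp:

0.195 V


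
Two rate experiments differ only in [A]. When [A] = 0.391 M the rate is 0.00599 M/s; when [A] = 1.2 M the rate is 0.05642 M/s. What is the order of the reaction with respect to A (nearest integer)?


Rate is proportional to [A]^n, so rate2/rate1 = ([A]2/[A]1)^n. Take logs to solve for n.
rate2/rate1 = 0.05642 / 0.00599 = 9.419
[A]2/[A]1 = 1.2 / 0.391 = 3.0691
n = ln(9.419) / ln(3.0691) = 2.0
Nearest integer order:

2


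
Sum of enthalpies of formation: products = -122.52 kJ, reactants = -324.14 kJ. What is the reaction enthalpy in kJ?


dH_rxn = sum(dH_f products) - sum(dH_f reactants)
dH_rxn = -122.52 - (-324.14)
dH_rxn = 201.62 kJ:

201.62 kJ


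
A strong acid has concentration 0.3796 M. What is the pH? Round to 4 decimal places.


A strong acid dissociates completely, so [H+] equals the given concentration.
pH = -log10([H+]) = -log10(0.3796)
pH = 0.4206738, rounded to 4 dp:

0.4207


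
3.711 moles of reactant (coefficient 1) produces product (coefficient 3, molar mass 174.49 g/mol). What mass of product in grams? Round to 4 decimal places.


Use the coefficient ratio to convert reactant moles to product moles, then multiply by the product's molar mass.
moles_P = moles_R * (coeff_P / coeff_R) = 3.711 * (3/1) = 11.133
mass_P = moles_P * M_P = 11.133 * 174.49
mass_P = 1942.59717 g, rounded to 4 dp:

1942.5972 g


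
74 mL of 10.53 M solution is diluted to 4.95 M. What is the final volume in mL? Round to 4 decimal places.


Dilution: M1*V1 = M2*V2, solve for V2.
V2 = M1*V1 / M2
V2 = 10.53 * 74 / 4.95
V2 = 779.22 / 4.95
V2 = 157.41818182 mL, rounded to 4 dp:

157.4182 mL


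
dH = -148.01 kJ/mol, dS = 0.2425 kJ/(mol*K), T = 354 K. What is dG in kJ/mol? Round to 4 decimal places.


Gibbs: dG = dH - T*dS (consistent units, dS already in kJ/(mol*K)).
T*dS = 354 * 0.2425 = 85.845
dG = -148.01 - (85.845)
dG = -233.855 kJ/mol, rounded to 4 dp:

-233.8550 kJ/mol


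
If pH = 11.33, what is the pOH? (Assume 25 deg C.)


At 25 deg C, pH + pOH = 14.
pOH = 14 - pH = 14 - 11.33
pOH = 2.67:

2.67


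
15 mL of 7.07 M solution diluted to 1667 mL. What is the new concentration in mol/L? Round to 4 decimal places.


Dilution: M1*V1 = M2*V2, solve for M2.
M2 = M1*V1 / V2
M2 = 7.07 * 15 / 1667
M2 = 106.05 / 1667
M2 = 0.06361728 mol/L, rounded to 4 dp:

0.0636 mol/L


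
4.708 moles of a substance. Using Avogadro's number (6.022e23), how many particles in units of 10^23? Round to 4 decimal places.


N = n * NA, then divide by 1e23 for the requested units.
N / 1e23 = n * 6.022
N / 1e23 = 4.708 * 6.022
N / 1e23 = 28.351576, rounded to 4 dp:

28.3516


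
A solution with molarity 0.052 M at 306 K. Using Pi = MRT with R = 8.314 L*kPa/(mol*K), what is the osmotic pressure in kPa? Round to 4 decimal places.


Osmotic pressure (van't Hoff): Pi = M*R*T.
RT = 8.314 * 306 = 2544.084
Pi = 0.052 * 2544.084
Pi = 132.292368 kPa, rounded to 4 dp:

132.2924 kPa


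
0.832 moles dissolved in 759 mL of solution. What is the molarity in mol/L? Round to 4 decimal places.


Convert volume to liters: V_L = V_mL / 1000.
V_L = 759 / 1000 = 0.759 L
M = n / V_L = 0.832 / 0.759
M = 1.09617918 mol/L, rounded to 4 dp:

1.0962 mol/L


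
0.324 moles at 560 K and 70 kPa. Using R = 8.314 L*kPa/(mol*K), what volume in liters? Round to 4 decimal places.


PV = nRT, solve for V = nRT / P.
nRT = 0.324 * 8.314 * 560 = 1508.4922
V = 1508.4922 / 70
V = 21.54988857 L, rounded to 4 dp:

21.5499 L


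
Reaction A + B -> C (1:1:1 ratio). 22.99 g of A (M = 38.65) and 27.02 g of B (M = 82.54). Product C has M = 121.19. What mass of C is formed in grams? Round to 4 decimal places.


Find moles of each reactant; the smaller value is the limiting reagent in a 1:1:1 reaction, so moles_C equals moles of the limiter.
n_A = mass_A / M_A = 22.99 / 38.65 = 0.594825 mol
n_B = mass_B / M_B = 27.02 / 82.54 = 0.327356 mol
Limiting reagent: B (smaller), n_limiting = 0.327356 mol
mass_C = n_limiting * M_C = 0.327356 * 121.19
mass_C = 39.67227364 g, rounded to 4 dp:

39.6723 g


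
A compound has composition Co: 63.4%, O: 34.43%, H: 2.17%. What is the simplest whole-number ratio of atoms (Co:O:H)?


Assume 100 g of compound, divide each mass% by atomic mass to get moles, then normalize by the smallest to get a raw atom ratio.
Moles per 100 g: Co: 63.4/58.933 = 1.0758, O: 34.43/15.999 = 2.152, H: 2.17/1.008 = 2.1528
Raw ratio (divide by min = 1.0758): Co: 1.0, O: 2.0, H: 2.001
Multiply by 1 to clear fractions: Co: 1.0 ~= 1, O: 2.0 ~= 2, H: 2.001 ~= 2
Reduce by GCD to get the simplest whole-number ratio:

1:2:2


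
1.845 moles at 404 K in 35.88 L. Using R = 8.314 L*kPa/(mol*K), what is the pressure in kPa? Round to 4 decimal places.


PV = nRT, solve for P = nRT / V.
nRT = 1.845 * 8.314 * 404 = 6197.0893
P = 6197.0893 / 35.88
P = 172.71709309 kPa, rounded to 4 dp:

172.7171 kPa
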